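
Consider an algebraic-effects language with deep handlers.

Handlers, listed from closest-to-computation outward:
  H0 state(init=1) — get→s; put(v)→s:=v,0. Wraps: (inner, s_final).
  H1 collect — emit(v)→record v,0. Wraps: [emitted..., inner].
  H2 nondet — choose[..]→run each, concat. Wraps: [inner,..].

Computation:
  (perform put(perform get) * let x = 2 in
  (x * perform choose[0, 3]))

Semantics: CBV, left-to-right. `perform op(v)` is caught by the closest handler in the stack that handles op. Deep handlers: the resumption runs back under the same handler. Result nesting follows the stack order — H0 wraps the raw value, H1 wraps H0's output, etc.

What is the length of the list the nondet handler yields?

Step-by-step:
get @ H0 ⇒ 1
put(1) @ H0 ⇒ s:=1
choose[0, 3] @ H2
  branch[0] choose=0:
    H0 returns (0, 1)
    H1 returns [(0, 1)]
    H2 returns [[(0, 1)]]
  branch[1] choose=3:
    H0 returns (0, 1)
    H1 returns [(0, 1)]
    H2 returns [[(0, 1)]]
= [[(0, 1)], [(0, 1)]]

Answer: 2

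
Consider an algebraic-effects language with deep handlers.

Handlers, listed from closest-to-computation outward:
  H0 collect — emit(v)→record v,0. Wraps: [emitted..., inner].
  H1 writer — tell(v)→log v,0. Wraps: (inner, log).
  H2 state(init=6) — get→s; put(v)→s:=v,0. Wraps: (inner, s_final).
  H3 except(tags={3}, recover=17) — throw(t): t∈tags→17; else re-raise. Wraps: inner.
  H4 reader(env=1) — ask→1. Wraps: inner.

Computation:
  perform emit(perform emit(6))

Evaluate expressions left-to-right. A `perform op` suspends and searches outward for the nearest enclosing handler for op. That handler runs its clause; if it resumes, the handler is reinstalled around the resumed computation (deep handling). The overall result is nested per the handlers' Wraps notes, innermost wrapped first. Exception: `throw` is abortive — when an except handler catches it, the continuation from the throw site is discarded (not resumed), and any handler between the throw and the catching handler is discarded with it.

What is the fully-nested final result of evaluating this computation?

Step-by-step:
emit(6) @ H0 ⇒ out+=6
emit(0) @ H0 ⇒ out+=0
H0 returns [6, 0, 0]
H1 returns ([6, 0, 0], ())
H2 returns (([6, 0, 0], ()), 6)
H3 returns (([6, 0, 0], ()), 6)
H4 returns (([6, 0, 0], ()), 6)
= (([6, 0, 0], ()), 6)

Answer: (([6, 0, 0], ()), 6)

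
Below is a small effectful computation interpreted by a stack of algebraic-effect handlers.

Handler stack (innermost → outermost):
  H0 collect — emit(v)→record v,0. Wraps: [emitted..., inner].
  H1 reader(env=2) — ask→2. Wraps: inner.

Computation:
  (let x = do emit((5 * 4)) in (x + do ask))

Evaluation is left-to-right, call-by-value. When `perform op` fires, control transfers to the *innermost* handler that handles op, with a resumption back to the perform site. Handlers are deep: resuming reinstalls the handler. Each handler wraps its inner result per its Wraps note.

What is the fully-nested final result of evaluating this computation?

Answer: [20, 2]

Step-by-step:
emit(20) @ H0 ⇒ out+=20
ask @ H1 ⇒ 2
H0 returns [20, 2]
H1 returns [20, 2]
= [20, 2]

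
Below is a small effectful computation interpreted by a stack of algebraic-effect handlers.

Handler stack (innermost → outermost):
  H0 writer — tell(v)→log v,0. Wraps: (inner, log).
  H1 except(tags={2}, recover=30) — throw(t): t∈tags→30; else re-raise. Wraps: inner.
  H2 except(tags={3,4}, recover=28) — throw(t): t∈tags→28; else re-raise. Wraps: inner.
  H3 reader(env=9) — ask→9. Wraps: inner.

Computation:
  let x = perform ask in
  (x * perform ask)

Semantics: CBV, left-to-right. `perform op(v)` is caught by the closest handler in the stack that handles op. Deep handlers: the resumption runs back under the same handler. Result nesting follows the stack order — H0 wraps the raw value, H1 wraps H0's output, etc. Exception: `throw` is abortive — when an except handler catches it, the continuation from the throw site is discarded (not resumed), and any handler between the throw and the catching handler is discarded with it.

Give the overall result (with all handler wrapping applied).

Evaluation trace:
ask @ H3 ⇒ 9
ask @ H3 ⇒ 9
H0 returns (81, ())
H1 returns (81, ())
H2 returns (81, ())
H3 returns (81, ())
= (81, ())

Answer: (81, ())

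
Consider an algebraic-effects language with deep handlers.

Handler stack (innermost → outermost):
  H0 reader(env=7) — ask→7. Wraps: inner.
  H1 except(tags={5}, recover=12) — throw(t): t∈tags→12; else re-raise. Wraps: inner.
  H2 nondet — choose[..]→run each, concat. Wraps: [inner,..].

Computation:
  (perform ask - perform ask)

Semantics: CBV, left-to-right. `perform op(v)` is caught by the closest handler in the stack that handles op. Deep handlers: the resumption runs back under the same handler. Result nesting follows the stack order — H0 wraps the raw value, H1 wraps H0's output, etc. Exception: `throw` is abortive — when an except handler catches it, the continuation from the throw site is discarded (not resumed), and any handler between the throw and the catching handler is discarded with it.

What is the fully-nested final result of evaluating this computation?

Answer: [0]

Evaluation trace:
ask @ H0 ⇒ 7
ask @ H0 ⇒ 7
H0 returns 0
H1 returns 0
H2 returns [0]
= [0]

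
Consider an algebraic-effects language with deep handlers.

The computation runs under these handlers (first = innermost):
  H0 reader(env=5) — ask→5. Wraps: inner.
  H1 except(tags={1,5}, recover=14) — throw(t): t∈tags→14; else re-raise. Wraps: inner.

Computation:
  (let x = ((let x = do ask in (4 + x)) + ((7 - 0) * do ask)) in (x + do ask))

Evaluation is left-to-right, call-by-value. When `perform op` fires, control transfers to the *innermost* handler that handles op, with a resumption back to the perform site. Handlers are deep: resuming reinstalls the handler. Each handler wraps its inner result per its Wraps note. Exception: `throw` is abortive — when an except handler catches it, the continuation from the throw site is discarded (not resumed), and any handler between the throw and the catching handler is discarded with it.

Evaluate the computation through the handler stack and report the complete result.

Answer: 49

Working:
ask @ H0 ⇒ 5
ask @ H0 ⇒ 5
ask @ H0 ⇒ 5
H0 returns 49
H1 returns 49
= 49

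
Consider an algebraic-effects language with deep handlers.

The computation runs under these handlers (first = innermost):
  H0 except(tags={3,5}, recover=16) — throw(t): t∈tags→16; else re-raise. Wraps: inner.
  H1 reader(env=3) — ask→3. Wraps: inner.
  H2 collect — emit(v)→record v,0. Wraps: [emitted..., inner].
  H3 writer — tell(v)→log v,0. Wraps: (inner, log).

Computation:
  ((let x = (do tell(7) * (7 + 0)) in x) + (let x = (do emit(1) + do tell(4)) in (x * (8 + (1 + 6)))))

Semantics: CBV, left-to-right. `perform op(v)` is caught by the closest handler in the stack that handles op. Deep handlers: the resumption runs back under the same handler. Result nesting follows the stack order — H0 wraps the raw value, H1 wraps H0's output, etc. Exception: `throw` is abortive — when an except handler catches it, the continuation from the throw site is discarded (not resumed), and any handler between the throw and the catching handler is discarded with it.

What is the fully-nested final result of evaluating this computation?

Step-by-step:
tell(7) @ H3 ⇒ log+=7
emit(1) @ H2 ⇒ out+=1
tell(4) @ H3 ⇒ log+=4
H0 returns 0
H1 returns 0
H2 returns [1, 0]
H3 returns ([1, 0], (7, 4))
= ([1, 0], (7, 4))

Answer: ([1, 0], (7, 4))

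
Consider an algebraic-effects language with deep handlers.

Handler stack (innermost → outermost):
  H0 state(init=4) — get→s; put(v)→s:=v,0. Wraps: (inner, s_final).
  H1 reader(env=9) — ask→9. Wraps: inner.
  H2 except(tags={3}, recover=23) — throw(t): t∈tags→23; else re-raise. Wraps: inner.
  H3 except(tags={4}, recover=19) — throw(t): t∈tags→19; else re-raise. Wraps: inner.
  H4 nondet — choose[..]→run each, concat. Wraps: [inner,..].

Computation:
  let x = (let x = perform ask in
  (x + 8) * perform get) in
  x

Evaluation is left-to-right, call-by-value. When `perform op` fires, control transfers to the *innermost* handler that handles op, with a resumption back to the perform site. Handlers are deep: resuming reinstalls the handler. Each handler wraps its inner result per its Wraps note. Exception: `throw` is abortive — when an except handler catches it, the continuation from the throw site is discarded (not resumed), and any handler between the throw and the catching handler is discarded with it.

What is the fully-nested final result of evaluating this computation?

Answer: [(68, 4)]

Step-by-step:
ask @ H1 ⇒ 9
get @ H0 ⇒ 4
H0 returns (68, 4)
H1 returns (68, 4)
H2 returns (68, 4)
H3 returns (68, 4)
H4 returns [(68, 4)]
= [(68, 4)]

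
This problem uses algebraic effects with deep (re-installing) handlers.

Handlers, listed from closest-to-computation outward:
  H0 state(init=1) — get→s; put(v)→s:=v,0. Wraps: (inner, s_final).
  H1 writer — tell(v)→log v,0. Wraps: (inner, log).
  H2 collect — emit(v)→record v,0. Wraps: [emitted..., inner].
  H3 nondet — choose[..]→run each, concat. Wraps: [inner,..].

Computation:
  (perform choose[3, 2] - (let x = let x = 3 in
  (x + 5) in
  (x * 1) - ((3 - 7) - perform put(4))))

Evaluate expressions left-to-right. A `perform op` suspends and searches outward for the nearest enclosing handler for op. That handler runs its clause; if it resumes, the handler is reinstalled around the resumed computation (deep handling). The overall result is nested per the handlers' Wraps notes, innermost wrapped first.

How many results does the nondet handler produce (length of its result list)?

Answer: 2

Working:
choose[3, 2] @ H3
  branch[0] choose=3:
    put(4) @ H0 ⇒ s:=4
    H0 returns (-9, 4)
    H1 returns ((-9, 4), ())
    H2 returns [((-9, 4), ())]
    H3 returns [[((-9, 4), ())]]
  branch[1] choose=2:
    put(4) @ H0 ⇒ s:=4
    H0 returns (-10, 4)
    H1 returns ((-10, 4), ())
    H2 returns [((-10, 4), ())]
    H3 returns [[((-10, 4), ())]]
= [[((-9, 4), ())], [((-10, 4), ())]]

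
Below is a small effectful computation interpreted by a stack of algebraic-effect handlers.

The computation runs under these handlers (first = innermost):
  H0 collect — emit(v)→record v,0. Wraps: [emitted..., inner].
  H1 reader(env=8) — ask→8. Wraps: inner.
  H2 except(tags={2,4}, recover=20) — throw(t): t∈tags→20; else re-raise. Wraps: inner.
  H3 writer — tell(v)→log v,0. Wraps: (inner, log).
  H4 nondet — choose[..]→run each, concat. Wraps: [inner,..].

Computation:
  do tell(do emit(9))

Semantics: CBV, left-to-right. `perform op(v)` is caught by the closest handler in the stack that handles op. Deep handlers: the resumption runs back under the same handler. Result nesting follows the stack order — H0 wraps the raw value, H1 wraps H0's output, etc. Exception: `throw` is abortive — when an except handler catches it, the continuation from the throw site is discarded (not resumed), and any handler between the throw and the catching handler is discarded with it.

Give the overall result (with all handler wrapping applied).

Answer: [([9, 0], (0))]

Evaluation trace:
emit(9) @ H0 ⇒ out+=9
tell(0) @ H3 ⇒ log+=0
H0 returns [9, 0]
H1 returns [9, 0]
H2 returns [9, 0]
H3 returns ([9, 0], (0))
H4 returns [([9, 0], (0))]
= [([9, 0], (0))]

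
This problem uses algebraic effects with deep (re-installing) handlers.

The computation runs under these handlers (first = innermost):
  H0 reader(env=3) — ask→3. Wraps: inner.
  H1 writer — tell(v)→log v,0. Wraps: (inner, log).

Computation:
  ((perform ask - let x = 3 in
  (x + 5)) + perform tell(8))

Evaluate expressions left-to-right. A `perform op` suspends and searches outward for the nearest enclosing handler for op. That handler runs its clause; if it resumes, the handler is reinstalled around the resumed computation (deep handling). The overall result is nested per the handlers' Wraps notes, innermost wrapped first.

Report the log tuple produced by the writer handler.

Answer: (8)

Evaluation trace:
ask @ H0 ⇒ 3
tell(8) @ H1 ⇒ log+=8
H0 returns -5
H1 returns (-5, (8))
= (-5, (8))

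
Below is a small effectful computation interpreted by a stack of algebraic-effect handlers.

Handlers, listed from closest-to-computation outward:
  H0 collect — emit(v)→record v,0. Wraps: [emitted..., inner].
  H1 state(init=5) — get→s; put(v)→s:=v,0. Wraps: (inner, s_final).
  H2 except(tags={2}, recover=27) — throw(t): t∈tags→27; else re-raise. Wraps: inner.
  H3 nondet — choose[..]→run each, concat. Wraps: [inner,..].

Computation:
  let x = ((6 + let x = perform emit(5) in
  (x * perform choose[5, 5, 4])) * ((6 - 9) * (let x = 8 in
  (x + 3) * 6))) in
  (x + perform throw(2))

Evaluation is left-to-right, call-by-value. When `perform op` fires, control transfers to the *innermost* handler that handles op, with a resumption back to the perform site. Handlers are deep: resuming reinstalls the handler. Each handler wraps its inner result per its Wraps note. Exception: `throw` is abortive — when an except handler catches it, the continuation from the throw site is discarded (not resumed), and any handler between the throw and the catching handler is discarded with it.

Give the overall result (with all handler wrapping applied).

Evaluation trace:
emit(5) @ H0 ⇒ out+=5
choose[5, 5, 4] @ H3
  branch[0] choose=5:
    throw(2) @ H2 caught ⇒ 27
    H3 returns [27]
  branch[1] choose=5:
    throw(2) @ H2 caught ⇒ 27
    H3 returns [27]
  branch[2] choose=4:
    throw(2) @ H2 caught ⇒ 27
    H3 returns [27]
= [27, 27, 27]

Answer: [27, 27, 27]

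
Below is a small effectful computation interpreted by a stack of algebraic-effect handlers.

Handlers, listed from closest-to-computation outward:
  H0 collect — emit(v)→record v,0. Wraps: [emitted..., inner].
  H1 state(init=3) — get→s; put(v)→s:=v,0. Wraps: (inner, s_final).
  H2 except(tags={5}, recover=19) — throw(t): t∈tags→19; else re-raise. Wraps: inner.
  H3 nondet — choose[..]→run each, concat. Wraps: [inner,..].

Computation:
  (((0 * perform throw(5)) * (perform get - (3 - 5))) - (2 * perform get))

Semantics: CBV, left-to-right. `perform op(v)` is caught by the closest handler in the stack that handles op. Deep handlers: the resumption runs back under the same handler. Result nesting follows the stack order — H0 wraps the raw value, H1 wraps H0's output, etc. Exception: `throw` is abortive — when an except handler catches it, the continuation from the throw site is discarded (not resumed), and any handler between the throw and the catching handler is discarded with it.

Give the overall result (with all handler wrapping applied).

Working:
throw(5) @ H2 caught ⇒ 19
H3 returns [19]
= [19]

Answer: [19]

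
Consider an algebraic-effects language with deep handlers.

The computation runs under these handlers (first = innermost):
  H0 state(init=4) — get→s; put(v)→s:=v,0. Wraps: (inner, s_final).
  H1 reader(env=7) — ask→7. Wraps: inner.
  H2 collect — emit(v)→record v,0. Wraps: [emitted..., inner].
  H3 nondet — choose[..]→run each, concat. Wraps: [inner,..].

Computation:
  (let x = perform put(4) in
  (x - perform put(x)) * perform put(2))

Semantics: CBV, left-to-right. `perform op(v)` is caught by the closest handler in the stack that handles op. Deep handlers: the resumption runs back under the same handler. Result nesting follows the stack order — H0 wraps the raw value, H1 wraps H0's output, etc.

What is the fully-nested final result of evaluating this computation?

Answer: [[(0, 2)]]

Step-by-step:
put(4) @ H0 ⇒ s:=4
put(0) @ H0 ⇒ s:=0
put(2) @ H0 ⇒ s:=2
H0 returns (0, 2)
H1 returns (0, 2)
H2 returns [(0, 2)]
H3 returns [[(0, 2)]]
= [[(0, 2)]]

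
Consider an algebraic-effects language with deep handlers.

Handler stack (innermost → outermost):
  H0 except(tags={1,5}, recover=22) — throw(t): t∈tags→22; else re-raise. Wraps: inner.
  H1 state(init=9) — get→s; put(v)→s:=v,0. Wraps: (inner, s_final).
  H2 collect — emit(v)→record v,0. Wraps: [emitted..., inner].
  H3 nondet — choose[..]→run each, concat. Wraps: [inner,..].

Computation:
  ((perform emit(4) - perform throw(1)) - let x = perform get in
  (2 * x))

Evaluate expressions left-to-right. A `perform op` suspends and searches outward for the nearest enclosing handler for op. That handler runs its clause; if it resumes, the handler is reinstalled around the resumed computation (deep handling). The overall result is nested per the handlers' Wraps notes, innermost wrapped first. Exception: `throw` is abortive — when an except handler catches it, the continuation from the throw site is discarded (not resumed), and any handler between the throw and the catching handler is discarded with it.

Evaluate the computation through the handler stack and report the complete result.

Step-by-step:
emit(4) @ H2 ⇒ out+=4
throw(1) @ H0 caught ⇒ 22
H1 returns (22, 9)
H2 returns [4, (22, 9)]
H3 returns [[4, (22, 9)]]
= [[4, (22, 9)]]

Answer: [[4, (22, 9)]]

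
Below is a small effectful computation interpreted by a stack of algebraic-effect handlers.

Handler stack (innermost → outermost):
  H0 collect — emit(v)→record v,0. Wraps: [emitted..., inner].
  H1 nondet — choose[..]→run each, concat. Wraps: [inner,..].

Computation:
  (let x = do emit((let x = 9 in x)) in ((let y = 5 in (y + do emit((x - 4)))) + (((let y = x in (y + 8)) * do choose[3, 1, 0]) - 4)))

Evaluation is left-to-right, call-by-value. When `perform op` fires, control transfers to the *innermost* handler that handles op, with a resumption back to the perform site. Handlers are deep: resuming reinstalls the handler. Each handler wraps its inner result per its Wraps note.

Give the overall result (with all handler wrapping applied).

Step-by-step:
emit(9) @ H0 ⇒ out+=9
emit(-4) @ H0 ⇒ out+=-4
choose[3, 1, 0] @ H1
  branch[0] choose=3:
    H0 returns [9, -4, 25]
    H1 returns [[9, -4, 25]]
  branch[1] choose=1:
    H0 returns [9, -4, 9]
    H1 returns [[9, -4, 9]]
  branch[2] choose=0:
    H0 returns [9, -4, 1]
    H1 returns [[9, -4, 1]]
= [[9, -4, 25], [9, -4, 9], [9, -4, 1]]

Answer: [[9, -4, 25], [9, -4, 9], [9, -4, 1]]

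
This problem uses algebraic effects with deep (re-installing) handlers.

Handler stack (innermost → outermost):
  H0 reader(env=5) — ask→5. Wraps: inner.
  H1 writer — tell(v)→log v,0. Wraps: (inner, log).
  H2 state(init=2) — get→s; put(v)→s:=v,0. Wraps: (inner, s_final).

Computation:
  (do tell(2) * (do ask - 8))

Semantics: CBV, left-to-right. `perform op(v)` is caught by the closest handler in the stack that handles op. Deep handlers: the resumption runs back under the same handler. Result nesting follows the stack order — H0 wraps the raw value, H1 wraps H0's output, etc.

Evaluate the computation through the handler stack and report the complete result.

Answer: ((0, (2)), 2)

Evaluation trace:
tell(2) @ H1 ⇒ log+=2
ask @ H0 ⇒ 5
H0 returns 0
H1 returns (0, (2))
H2 returns ((0, (2)), 2)
= ((0, (2)), 2)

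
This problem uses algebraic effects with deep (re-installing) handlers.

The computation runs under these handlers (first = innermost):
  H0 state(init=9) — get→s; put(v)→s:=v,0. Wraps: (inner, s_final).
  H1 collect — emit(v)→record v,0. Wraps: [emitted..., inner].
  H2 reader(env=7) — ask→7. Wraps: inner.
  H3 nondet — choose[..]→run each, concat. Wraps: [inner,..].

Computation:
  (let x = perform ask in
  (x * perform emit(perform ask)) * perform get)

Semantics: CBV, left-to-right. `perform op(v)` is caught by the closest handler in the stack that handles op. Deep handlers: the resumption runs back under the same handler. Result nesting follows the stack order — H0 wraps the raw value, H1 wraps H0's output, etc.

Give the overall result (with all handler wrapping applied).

Answer: [[7, (0, 9)]]

Step-by-step:
ask @ H2 ⇒ 7
ask @ H2 ⇒ 7
emit(7) @ H1 ⇒ out+=7
get @ H0 ⇒ 9
H0 returns (0, 9)
H1 returns [7, (0, 9)]
H2 returns [7, (0, 9)]
H3 returns [[7, (0, 9)]]
= [[7, (0, 9)]]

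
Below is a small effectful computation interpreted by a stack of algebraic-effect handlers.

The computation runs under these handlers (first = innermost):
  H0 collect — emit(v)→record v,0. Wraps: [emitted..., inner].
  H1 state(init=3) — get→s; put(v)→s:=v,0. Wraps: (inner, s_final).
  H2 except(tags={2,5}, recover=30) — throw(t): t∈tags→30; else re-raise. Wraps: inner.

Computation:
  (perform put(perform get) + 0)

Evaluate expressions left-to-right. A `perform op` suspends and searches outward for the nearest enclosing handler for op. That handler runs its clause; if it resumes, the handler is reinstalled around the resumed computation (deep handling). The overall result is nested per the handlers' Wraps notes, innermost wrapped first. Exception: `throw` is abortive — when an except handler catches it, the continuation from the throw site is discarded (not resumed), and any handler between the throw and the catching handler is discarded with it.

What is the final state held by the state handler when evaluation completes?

Answer: 3

Evaluation trace:
get @ H1 ⇒ 3
put(3) @ H1 ⇒ s:=3
H0 returns [0]
H1 returns ([0], 3)
H2 returns ([0], 3)
= ([0], 3)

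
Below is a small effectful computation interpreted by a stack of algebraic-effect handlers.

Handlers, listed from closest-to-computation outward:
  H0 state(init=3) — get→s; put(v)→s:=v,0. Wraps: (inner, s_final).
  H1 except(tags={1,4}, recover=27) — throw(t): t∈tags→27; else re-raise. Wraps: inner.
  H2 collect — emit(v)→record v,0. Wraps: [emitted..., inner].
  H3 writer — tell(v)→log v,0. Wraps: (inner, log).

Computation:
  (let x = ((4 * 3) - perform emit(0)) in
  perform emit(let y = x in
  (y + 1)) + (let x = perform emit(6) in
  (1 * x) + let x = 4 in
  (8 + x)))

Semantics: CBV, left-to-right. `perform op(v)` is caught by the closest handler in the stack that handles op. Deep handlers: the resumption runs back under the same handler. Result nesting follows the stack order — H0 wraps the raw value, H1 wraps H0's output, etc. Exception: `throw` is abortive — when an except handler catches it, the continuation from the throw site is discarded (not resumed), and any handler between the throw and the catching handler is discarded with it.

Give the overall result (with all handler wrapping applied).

Answer: ([0, 13, 6, (12, 3)], ())

Working:
emit(0) @ H2 ⇒ out+=0
emit(13) @ H2 ⇒ out+=13
emit(6) @ H2 ⇒ out+=6
H0 returns (12, 3)
H1 returns (12, 3)
H2 returns [0, 13, 6, (12, 3)]
H3 returns ([0, 13, 6, (12, 3)], ())
= ([0, 13, 6, (12, 3)], ())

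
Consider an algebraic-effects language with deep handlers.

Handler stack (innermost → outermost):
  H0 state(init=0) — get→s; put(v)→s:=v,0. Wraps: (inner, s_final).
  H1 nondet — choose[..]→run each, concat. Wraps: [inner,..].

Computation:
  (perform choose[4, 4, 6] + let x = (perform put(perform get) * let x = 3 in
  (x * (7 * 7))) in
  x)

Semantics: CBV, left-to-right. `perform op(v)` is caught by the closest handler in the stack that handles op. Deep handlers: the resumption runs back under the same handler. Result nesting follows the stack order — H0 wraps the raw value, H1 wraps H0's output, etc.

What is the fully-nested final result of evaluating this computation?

Step-by-step:
choose[4, 4, 6] @ H1
  branch[0] choose=4:
    get @ H0 ⇒ 0
    put(0) @ H0 ⇒ s:=0
    H0 returns (4, 0)
    H1 returns [(4, 0)]
  branch[1] choose=4:
    get @ H0 ⇒ 0
    put(0) @ H0 ⇒ s:=0
    H0 returns (4, 0)
    H1 returns [(4, 0)]
  branch[2] choose=6:
    get @ H0 ⇒ 0
    put(0) @ H0 ⇒ s:=0
    H0 returns (6, 0)
    H1 returns [(6, 0)]
= [(4, 0), (4, 0), (6, 0)]

Answer: [(4, 0), (4, 0), (6, 0)]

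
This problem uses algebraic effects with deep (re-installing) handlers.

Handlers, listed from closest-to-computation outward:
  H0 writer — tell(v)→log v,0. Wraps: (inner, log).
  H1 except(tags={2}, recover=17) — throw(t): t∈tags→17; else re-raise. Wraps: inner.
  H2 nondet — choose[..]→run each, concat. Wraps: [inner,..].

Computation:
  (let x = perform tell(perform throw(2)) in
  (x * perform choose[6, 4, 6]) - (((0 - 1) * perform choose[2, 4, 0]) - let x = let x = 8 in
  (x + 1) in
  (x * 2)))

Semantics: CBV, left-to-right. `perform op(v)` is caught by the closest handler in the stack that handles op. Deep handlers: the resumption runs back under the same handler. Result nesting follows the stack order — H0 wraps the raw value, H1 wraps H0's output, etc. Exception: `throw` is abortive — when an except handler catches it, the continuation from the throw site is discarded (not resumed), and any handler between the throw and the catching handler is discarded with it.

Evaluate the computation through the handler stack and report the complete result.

Answer: [17]

Step-by-step:
throw(2) @ H1 caught ⇒ 17
H2 returns [17]
= [17]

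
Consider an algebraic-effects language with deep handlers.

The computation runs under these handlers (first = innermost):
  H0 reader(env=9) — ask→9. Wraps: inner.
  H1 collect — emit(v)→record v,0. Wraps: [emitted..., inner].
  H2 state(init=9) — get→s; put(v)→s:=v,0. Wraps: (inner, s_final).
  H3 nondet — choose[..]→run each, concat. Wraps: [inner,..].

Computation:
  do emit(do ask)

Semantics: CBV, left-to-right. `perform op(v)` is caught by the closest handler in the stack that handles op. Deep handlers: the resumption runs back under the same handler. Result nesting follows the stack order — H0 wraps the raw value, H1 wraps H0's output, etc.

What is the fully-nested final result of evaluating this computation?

Answer: [([9, 0], 9)]

Step-by-step:
ask @ H0 ⇒ 9
emit(9) @ H1 ⇒ out+=9
H0 returns 0
H1 returns [9, 0]
H2 returns ([9, 0], 9)
H3 returns [([9, 0], 9)]
= [([9, 0], 9)]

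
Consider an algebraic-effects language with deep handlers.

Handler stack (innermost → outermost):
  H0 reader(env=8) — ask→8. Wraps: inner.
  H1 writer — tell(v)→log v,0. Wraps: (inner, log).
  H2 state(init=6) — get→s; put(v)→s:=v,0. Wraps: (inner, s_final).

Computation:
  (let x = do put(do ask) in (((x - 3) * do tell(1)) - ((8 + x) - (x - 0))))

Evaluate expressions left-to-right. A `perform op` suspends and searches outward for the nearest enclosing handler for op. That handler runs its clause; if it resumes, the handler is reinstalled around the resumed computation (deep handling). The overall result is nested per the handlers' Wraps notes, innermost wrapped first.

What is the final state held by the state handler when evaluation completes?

Evaluation trace:
ask @ H0 ⇒ 8
put(8) @ H2 ⇒ s:=8
tell(1) @ H1 ⇒ log+=1
H0 returns -8
H1 returns (-8, (1))
H2 returns ((-8, (1)), 8)
= ((-8, (1)), 8)

Answer: 8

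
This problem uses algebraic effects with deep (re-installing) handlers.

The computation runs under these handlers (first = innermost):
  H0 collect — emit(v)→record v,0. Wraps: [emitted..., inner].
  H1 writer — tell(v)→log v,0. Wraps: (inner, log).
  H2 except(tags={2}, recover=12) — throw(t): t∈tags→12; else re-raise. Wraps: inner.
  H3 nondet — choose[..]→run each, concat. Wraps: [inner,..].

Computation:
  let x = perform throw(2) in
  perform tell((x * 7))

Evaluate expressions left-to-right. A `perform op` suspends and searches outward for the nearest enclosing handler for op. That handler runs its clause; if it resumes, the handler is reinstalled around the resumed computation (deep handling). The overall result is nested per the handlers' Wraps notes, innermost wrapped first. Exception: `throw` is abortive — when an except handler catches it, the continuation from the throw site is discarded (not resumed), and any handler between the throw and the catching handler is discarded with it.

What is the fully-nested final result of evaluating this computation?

Answer: [12]

Evaluation trace:
throw(2) @ H2 caught ⇒ 12
H3 returns [12]
= [12]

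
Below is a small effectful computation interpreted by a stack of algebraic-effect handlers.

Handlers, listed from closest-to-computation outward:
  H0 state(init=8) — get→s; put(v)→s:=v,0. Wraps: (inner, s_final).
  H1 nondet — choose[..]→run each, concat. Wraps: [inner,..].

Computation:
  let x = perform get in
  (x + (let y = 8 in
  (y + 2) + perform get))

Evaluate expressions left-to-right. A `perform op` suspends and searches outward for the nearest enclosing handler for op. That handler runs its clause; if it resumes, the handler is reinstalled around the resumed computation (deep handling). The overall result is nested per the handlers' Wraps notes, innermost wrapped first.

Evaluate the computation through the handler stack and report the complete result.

Answer: [(26, 8)]

Evaluation trace:
get @ H0 ⇒ 8
get @ H0 ⇒ 8
H0 returns (26, 8)
H1 returns [(26, 8)]
= [(26, 8)]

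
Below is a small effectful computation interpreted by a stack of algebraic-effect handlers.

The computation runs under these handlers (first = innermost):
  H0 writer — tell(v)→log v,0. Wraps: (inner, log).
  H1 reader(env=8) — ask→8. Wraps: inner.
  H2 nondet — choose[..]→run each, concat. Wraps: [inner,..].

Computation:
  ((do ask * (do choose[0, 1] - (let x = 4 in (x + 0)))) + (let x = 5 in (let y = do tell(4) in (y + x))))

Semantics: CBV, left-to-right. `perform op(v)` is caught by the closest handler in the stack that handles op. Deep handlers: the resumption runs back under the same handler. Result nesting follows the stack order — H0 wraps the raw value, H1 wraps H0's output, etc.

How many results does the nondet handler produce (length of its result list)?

Answer: 2

Step-by-step:
ask @ H1 ⇒ 8
choose[0, 1] @ H2
  branch[0] choose=0:
    tell(4) @ H0 ⇒ log+=4
    H0 returns (-27, (4))
    H1 returns (-27, (4))
    H2 returns [(-27, (4))]
  branch[1] choose=1:
    tell(4) @ H0 ⇒ log+=4
    H0 returns (-19, (4))
    H1 returns (-19, (4))
    H2 returns [(-19, (4))]
= [(-27, (4)), (-19, (4))]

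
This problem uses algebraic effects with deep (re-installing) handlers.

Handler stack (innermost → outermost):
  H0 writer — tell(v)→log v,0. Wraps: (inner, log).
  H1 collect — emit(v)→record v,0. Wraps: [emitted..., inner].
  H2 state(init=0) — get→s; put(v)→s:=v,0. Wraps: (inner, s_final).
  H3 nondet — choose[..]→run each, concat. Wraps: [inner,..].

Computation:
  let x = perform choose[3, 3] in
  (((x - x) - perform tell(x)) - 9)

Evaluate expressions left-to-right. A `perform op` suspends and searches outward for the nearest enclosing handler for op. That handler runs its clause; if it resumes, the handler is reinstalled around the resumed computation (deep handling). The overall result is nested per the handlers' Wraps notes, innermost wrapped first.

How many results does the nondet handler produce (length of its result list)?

Answer: 2

Working:
choose[3, 3] @ H3
  branch[0] choose=3:
    tell(3) @ H0 ⇒ log+=3
    H0 returns (-9, (3))
    H1 returns [(-9, (3))]
    H2 returns ([(-9, (3))], 0)
    H3 returns [([(-9, (3))], 0)]
  branch[1] choose=3:
    tell(3) @ H0 ⇒ log+=3
    H0 returns (-9, (3))
    H1 returns [(-9, (3))]
    H2 returns ([(-9, (3))], 0)
    H3 returns [([(-9, (3))], 0)]
= [([(-9, (3))], 0), ([(-9, (3))], 0)]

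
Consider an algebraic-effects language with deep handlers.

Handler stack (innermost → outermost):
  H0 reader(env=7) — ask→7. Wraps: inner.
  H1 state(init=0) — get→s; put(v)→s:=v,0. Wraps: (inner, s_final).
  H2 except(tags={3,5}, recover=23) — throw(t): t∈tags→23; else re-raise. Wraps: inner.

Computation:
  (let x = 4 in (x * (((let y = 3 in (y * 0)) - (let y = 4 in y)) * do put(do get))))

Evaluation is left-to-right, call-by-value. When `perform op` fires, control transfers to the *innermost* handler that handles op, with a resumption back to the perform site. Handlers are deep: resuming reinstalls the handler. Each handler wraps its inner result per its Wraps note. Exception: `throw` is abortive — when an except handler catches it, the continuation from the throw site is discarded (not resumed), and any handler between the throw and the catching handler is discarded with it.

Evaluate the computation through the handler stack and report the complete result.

Working:
get @ H1 ⇒ 0
put(0) @ H1 ⇒ s:=0
H0 returns 0
H1 returns (0, 0)
H2 returns (0, 0)
= (0, 0)

Answer: (0, 0)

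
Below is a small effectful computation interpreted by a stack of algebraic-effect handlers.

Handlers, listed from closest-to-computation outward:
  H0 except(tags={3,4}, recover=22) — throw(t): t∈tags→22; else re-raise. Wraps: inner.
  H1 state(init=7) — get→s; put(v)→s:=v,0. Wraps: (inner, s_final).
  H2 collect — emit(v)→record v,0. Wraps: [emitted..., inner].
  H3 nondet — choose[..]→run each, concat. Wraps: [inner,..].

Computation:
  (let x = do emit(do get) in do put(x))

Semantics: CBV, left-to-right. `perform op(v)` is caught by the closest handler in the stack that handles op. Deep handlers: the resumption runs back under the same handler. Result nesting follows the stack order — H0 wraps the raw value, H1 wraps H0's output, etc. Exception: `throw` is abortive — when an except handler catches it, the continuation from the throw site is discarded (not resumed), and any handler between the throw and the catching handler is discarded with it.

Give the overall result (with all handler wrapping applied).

Answer: [[7, (0, 0)]]

Working:
get @ H1 ⇒ 7
emit(7) @ H2 ⇒ out+=7
put(0) @ H1 ⇒ s:=0
H0 returns 0
H1 returns (0, 0)
H2 returns [7, (0, 0)]
H3 returns [[7, (0, 0)]]
= [[7, (0, 0)]]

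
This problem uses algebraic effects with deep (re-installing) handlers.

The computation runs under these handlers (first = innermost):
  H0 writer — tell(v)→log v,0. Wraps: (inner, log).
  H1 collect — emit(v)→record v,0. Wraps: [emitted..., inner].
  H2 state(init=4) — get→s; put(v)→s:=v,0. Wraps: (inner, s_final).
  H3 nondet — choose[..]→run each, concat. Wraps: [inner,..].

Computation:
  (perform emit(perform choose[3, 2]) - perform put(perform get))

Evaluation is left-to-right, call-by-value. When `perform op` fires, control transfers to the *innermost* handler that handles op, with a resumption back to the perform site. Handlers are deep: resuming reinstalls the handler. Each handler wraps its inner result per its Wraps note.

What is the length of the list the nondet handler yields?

Answer: 2

Step-by-step:
choose[3, 2] @ H3
  branch[0] choose=3:
    emit(3) @ H1 ⇒ out+=3
    get @ H2 ⇒ 4
    put(4) @ H2 ⇒ s:=4
    H0 returns (0, ())
    H1 returns [3, (0, ())]
    H2 returns ([3, (0, ())], 4)
    H3 returns [([3, (0, ())], 4)]
  branch[1] choose=2:
    emit(2) @ H1 ⇒ out+=2
    get @ H2 ⇒ 4
    put(4) @ H2 ⇒ s:=4
    H0 returns (0, ())
    H1 returns [2, (0, ())]
    H2 returns ([2, (0, ())], 4)
    H3 returns [([2, (0, ())], 4)]
= [([3, (0, ())], 4), ([2, (0, ())], 4)]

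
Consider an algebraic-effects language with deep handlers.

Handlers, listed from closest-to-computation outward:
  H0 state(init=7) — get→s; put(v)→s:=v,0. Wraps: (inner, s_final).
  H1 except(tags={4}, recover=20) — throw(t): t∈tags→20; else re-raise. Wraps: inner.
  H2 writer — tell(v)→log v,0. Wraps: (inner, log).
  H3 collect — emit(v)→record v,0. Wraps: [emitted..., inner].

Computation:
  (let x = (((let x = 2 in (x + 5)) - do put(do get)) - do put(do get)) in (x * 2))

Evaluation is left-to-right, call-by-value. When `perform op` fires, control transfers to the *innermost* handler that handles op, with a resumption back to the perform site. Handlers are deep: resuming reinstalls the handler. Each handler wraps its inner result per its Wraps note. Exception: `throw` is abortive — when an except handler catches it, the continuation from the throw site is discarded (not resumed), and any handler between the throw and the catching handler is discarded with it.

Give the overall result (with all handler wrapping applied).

Step-by-step:
get @ H0 ⇒ 7
put(7) @ H0 ⇒ s:=7
get @ H0 ⇒ 7
put(7) @ H0 ⇒ s:=7
H0 returns (14, 7)
H1 returns (14, 7)
H2 returns ((14, 7), ())
H3 returns [((14, 7), ())]
= [((14, 7), ())]

Answer: [((14, 7), ())]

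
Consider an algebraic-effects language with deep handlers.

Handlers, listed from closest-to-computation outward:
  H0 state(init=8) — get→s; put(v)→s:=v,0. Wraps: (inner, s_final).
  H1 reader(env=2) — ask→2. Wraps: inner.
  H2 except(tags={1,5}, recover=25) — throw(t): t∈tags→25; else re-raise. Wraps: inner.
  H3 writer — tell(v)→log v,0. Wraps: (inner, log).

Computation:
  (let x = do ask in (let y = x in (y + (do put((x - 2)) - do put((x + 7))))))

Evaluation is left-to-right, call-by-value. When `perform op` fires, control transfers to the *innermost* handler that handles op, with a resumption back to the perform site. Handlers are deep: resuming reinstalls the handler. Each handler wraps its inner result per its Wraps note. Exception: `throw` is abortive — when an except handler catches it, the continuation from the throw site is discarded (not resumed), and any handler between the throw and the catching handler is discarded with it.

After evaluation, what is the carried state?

Answer: 9

Evaluation trace:
ask @ H1 ⇒ 2
put(0) @ H0 ⇒ s:=0
put(9) @ H0 ⇒ s:=9
H0 returns (2, 9)
H1 returns (2, 9)
H2 returns (2, 9)
H3 returns ((2, 9), ())
= ((2, 9), ())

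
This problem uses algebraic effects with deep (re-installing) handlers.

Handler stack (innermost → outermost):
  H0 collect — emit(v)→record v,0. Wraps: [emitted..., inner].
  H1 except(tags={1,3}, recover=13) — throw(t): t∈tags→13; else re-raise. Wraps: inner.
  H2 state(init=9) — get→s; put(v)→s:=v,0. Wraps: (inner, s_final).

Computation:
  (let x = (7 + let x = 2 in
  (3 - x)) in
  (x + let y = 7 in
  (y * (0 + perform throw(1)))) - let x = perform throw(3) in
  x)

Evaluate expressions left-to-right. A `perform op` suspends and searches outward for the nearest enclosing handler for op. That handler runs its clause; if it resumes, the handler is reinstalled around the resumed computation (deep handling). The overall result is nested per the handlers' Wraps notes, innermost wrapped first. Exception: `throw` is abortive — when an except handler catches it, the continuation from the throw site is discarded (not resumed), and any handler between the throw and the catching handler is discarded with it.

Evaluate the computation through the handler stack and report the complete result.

Working:
throw(1) @ H1 caught ⇒ 13
H2 returns (13, 9)
= (13, 9)

Answer: (13, 9)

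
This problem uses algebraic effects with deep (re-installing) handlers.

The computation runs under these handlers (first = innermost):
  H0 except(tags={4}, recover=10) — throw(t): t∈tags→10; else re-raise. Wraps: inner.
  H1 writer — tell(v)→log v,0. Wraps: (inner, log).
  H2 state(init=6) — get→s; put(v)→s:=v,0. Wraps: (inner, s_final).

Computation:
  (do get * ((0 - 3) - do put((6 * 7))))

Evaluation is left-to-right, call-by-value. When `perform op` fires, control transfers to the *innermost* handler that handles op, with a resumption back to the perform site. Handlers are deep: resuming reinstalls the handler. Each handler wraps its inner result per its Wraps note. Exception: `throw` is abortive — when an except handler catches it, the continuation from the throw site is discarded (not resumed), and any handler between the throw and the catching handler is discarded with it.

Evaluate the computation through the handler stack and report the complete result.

Step-by-step:
get @ H2 ⇒ 6
put(42) @ H2 ⇒ s:=42
H0 returns -18
H1 returns (-18, ())
H2 returns ((-18, ()), 42)
= ((-18, ()), 42)

Answer: ((-18, ()), 42)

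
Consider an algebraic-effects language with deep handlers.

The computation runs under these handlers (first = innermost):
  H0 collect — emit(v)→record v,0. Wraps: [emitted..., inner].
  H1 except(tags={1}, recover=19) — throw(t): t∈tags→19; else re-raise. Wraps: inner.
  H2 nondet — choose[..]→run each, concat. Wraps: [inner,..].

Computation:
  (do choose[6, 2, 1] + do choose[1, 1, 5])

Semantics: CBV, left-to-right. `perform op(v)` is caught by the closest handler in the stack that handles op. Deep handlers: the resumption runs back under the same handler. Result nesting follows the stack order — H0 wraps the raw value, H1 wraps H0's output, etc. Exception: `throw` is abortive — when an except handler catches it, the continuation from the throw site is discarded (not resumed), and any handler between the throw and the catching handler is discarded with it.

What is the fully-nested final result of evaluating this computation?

Answer: [[7], [7], [11], [3], [3], [7], [2], [2], [6]]

Working:
choose[6, 2, 1] @ H2
  branch[0] choose=6:
    choose[1, 1, 5] @ H2
      branch[0] choose=1:
        H0 returns [7]
        H1 returns [7]
        H2 returns [[7]]
      branch[1] choose=1:
        H0 returns [7]
        H1 returns [7]
        H2 returns [[7]]
      branch[2] choose=5:
        H0 returns [11]
        H1 returns [11]
        H2 returns [[11]]
  branch[1] choose=2:
    choose[1, 1, 5] @ H2
      branch[0] choose=1:
        H0 returns [3]
        H1 returns [3]
        H2 returns [[3]]
      branch[1] choose=1:
        H0 returns [3]
        H1 returns [3]
        H2 returns [[3]]
      branch[2] choose=5:
        H0 returns [7]
        H1 returns [7]
        H2 returns [[7]]
  branch[2] choose=1:
    choose[1, 1, 5] @ H2
      branch[0] choose=1:
        H0 returns [2]
        H1 returns [2]
        H2 returns [[2]]
      branch[1] choose=1:
        H0 returns [2]
        H1 returns [2]
        H2 returns [[2]]
      branch[2] choose=5:
        H0 returns [6]
        H1 returns [6]
        H2 returns [[6]]
= [[7], [7], [11], [3], [3], [7], [2], [2], [6]]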